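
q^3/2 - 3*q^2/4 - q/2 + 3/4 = (q/2 + 1/2)*(q - 3/2)*(q - 1)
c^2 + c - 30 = (c - 5)*(c + 6)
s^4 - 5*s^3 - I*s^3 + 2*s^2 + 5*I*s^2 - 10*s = s*(s - 5)*(s - 2*I)*(s + I)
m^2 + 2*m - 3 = (m - 1)*(m + 3)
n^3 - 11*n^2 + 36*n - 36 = (n - 6)*(n - 3)*(n - 2)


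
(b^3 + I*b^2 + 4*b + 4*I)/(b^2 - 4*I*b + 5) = (b^2 + 4)/(b - 5*I)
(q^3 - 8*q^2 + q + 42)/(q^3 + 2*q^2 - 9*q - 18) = (q - 7)/(q + 3)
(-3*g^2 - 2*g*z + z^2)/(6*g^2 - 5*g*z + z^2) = (g + z)/(-2*g + z)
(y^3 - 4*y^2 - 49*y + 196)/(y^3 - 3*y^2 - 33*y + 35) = (y^2 + 3*y - 28)/(y^2 + 4*y - 5)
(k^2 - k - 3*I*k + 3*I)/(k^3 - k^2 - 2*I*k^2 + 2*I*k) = (k - 3*I)/(k*(k - 2*I))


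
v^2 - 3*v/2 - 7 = (v - 7/2)*(v + 2)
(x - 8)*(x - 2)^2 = x^3 - 12*x^2 + 36*x - 32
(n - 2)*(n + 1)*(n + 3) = n^3 + 2*n^2 - 5*n - 6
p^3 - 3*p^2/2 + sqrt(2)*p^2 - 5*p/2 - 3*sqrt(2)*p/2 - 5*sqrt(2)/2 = (p - 5/2)*(p + 1)*(p + sqrt(2))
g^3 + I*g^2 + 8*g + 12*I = (g - 3*I)*(g + 2*I)^2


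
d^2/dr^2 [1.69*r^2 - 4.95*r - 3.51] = 3.38000000000000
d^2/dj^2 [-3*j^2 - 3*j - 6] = -6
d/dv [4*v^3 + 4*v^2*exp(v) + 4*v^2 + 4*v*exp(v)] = 4*v^2*exp(v) + 12*v^2 + 12*v*exp(v) + 8*v + 4*exp(v)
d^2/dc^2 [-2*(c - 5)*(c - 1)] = -4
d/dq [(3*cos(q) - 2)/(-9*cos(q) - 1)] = 21*sin(q)/(9*cos(q) + 1)^2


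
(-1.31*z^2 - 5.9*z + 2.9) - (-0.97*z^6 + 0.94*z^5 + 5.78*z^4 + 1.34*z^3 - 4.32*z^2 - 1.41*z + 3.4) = 0.97*z^6 - 0.94*z^5 - 5.78*z^4 - 1.34*z^3 + 3.01*z^2 - 4.49*z - 0.5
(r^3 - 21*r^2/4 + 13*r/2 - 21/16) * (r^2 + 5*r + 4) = r^5 - r^4/4 - 63*r^3/4 + 163*r^2/16 + 311*r/16 - 21/4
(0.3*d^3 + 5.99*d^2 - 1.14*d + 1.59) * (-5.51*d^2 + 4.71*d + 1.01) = -1.653*d^5 - 31.5919*d^4 + 34.7973*d^3 - 8.0804*d^2 + 6.3375*d + 1.6059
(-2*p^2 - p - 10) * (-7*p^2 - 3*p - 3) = 14*p^4 + 13*p^3 + 79*p^2 + 33*p + 30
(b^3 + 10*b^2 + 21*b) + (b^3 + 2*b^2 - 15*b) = 2*b^3 + 12*b^2 + 6*b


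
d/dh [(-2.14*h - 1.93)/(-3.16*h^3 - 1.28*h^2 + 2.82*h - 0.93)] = (-13.5248*h^3 - 21.0356*h^2 - 4.9408*h + 7.4328)/(9.9856*h^6 + 8.0896*h^5 - 16.184*h^4 - 1.3416*h^3 + 10.3332*h^2 - 5.2452*h + 0.8649)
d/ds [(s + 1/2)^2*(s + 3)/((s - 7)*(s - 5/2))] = (4*s^4 - 76*s^3 + 45*s^2 + 554*s + 256)/(4*s^4 - 76*s^3 + 501*s^2 - 1330*s + 1225)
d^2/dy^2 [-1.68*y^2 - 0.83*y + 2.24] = -3.36000000000000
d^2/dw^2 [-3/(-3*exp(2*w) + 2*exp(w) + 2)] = 6*((1 - 6*exp(w))*(-3*exp(2*w) + 2*exp(w) + 2) - 4*(3*exp(w) - 1)^2*exp(w))*exp(w)/(-3*exp(2*w) + 2*exp(w) + 2)^3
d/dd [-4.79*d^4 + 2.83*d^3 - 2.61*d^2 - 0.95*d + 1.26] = -19.16*d^3 + 8.49*d^2 - 5.22*d - 0.95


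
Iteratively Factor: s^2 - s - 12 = (s - 4)*(s + 3)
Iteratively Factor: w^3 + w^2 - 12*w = (w - 3)*(w^2 + 4*w) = (w - 3)*(w + 4)*(w)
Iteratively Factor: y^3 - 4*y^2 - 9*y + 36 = (y - 3)*(y^2 - y - 12) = (y - 3)*(y + 3)*(y - 4)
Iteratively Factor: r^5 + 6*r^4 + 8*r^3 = (r + 4)*(r^4 + 2*r^3) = r*(r + 4)*(r^3 + 2*r^2) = r*(r + 2)*(r + 4)*(r^2) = r^2*(r + 2)*(r + 4)*(r)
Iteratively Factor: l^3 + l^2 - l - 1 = (l + 1)*(l^2 - 1) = (l - 1)*(l + 1)*(l + 1)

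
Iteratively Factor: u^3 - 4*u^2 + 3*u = (u - 3)*(u^2 - u) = u*(u - 3)*(u - 1)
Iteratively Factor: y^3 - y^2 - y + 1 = (y - 1)*(y^2 - 1) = (y - 1)^2*(y + 1)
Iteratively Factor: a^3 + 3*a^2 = (a + 3)*(a^2) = a*(a + 3)*(a)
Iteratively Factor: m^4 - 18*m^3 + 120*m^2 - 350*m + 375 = (m - 5)*(m^3 - 13*m^2 + 55*m - 75) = (m - 5)^2*(m^2 - 8*m + 15) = (m - 5)^3*(m - 3)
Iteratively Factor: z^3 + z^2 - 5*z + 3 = (z - 1)*(z^2 + 2*z - 3) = (z - 1)^2*(z + 3)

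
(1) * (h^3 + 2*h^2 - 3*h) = h^3 + 2*h^2 - 3*h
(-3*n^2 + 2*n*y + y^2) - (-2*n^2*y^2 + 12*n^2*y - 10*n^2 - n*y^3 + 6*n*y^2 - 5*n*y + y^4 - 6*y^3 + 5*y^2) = 2*n^2*y^2 - 12*n^2*y + 7*n^2 + n*y^3 - 6*n*y^2 + 7*n*y - y^4 + 6*y^3 - 4*y^2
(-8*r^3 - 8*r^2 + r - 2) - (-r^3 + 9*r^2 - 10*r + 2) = -7*r^3 - 17*r^2 + 11*r - 4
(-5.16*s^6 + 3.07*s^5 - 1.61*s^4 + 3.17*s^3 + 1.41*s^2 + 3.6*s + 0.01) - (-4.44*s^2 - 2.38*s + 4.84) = -5.16*s^6 + 3.07*s^5 - 1.61*s^4 + 3.17*s^3 + 5.85*s^2 + 5.98*s - 4.83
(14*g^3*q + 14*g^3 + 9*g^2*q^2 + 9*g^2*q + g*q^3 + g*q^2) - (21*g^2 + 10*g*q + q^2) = 14*g^3*q + 14*g^3 + 9*g^2*q^2 + 9*g^2*q - 21*g^2 + g*q^3 + g*q^2 - 10*g*q - q^2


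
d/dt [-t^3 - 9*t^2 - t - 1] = -3*t^2 - 18*t - 1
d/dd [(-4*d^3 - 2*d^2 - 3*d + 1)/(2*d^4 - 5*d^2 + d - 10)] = (-(12*d^2 + 4*d + 3)*(2*d^4 - 5*d^2 + d - 10) + (8*d^3 - 10*d + 1)*(4*d^3 + 2*d^2 + 3*d - 1))/(2*d^4 - 5*d^2 + d - 10)^2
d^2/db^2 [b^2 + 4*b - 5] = 2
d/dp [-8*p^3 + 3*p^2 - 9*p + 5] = -24*p^2 + 6*p - 9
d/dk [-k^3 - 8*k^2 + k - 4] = -3*k^2 - 16*k + 1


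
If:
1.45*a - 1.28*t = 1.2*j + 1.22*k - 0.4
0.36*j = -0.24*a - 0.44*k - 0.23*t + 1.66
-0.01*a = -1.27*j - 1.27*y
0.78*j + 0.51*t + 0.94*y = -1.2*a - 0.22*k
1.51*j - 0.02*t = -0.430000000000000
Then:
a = 0.67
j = -0.34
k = 5.90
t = -4.23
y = 0.35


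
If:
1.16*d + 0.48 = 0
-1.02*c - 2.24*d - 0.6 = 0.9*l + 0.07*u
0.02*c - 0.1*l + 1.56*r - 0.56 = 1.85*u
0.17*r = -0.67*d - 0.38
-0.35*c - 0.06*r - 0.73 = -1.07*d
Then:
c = -3.25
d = -0.41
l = 4.13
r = -0.60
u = -1.07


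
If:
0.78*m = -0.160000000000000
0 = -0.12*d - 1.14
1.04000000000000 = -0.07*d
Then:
No Solution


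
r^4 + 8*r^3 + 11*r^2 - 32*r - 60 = (r - 2)*(r + 2)*(r + 3)*(r + 5)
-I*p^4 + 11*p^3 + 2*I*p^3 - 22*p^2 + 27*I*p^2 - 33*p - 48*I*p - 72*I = (p - 3)*(p + 3*I)*(p + 8*I)*(-I*p - I)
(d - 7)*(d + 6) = d^2 - d - 42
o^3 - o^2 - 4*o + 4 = (o - 2)*(o - 1)*(o + 2)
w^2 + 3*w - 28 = (w - 4)*(w + 7)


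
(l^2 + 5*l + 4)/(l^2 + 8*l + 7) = (l + 4)/(l + 7)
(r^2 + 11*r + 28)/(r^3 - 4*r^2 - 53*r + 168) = (r + 4)/(r^2 - 11*r + 24)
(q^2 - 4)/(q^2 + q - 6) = (q + 2)/(q + 3)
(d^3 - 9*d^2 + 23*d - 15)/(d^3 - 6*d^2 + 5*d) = (d - 3)/d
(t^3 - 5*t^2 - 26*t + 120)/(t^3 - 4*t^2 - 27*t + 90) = (t - 4)/(t - 3)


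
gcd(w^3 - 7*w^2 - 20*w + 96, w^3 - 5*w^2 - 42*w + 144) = w^2 - 11*w + 24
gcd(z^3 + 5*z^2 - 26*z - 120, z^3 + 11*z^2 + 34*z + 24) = z^2 + 10*z + 24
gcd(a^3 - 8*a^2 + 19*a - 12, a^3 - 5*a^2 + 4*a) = a^2 - 5*a + 4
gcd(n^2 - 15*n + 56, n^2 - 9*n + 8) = n - 8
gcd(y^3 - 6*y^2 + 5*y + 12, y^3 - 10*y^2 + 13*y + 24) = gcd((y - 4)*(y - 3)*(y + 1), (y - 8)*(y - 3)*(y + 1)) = y^2 - 2*y - 3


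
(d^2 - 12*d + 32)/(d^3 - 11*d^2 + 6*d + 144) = (d - 4)/(d^2 - 3*d - 18)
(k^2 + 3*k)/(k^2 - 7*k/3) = 3*(k + 3)/(3*k - 7)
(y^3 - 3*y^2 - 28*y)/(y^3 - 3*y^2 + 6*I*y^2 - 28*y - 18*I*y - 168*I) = y/(y + 6*I)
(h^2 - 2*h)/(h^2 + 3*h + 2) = h*(h - 2)/(h^2 + 3*h + 2)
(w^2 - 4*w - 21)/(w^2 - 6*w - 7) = (w + 3)/(w + 1)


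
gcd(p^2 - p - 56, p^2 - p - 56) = p^2 - p - 56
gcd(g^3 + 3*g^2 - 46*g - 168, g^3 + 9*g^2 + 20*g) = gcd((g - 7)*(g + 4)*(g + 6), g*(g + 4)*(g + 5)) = g + 4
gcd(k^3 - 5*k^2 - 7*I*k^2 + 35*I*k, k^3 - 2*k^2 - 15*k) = k^2 - 5*k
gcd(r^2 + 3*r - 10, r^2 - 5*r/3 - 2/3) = r - 2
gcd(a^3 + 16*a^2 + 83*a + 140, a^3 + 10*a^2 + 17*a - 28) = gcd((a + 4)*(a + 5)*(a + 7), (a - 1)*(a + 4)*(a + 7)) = a^2 + 11*a + 28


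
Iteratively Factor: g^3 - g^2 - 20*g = (g - 5)*(g^2 + 4*g) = (g - 5)*(g + 4)*(g)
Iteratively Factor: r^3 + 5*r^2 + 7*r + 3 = (r + 3)*(r^2 + 2*r + 1) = (r + 1)*(r + 3)*(r + 1)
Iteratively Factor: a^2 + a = (a)*(a + 1)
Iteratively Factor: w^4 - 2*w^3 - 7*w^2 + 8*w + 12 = (w - 2)*(w^3 - 7*w - 6) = (w - 2)*(w + 1)*(w^2 - w - 6) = (w - 2)*(w + 1)*(w + 2)*(w - 3)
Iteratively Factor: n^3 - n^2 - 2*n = (n + 1)*(n^2 - 2*n) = (n - 2)*(n + 1)*(n)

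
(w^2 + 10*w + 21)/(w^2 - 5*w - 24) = (w + 7)/(w - 8)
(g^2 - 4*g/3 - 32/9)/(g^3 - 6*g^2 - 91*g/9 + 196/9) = (9*g^2 - 12*g - 32)/(9*g^3 - 54*g^2 - 91*g + 196)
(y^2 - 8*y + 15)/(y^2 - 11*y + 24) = (y - 5)/(y - 8)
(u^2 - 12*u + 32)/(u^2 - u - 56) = (u - 4)/(u + 7)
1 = 1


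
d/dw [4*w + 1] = 4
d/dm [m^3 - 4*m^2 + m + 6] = 3*m^2 - 8*m + 1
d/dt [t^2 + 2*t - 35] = 2*t + 2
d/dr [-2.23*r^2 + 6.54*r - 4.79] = 6.54 - 4.46*r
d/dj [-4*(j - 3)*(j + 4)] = -8*j - 4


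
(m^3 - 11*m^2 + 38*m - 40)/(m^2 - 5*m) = m - 6 + 8/m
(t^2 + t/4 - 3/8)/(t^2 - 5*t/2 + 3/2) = (8*t^2 + 2*t - 3)/(4*(2*t^2 - 5*t + 3))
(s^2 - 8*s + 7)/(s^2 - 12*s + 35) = (s - 1)/(s - 5)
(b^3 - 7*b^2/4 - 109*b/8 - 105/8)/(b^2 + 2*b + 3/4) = (4*b^2 - 13*b - 35)/(2*(2*b + 1))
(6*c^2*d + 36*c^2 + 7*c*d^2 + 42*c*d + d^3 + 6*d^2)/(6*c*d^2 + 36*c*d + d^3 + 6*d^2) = (c + d)/d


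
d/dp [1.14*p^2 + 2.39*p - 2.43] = 2.28*p + 2.39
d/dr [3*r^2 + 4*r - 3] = 6*r + 4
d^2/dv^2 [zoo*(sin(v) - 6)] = zoo*sin(v)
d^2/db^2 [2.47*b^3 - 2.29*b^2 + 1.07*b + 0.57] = 14.82*b - 4.58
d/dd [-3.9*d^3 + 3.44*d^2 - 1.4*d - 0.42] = -11.7*d^2 + 6.88*d - 1.4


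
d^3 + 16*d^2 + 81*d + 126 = (d + 3)*(d + 6)*(d + 7)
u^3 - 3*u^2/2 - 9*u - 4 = (u - 4)*(u + 1/2)*(u + 2)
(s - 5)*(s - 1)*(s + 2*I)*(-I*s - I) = -I*s^4 + 2*s^3 + 5*I*s^3 - 10*s^2 + I*s^2 - 2*s - 5*I*s + 10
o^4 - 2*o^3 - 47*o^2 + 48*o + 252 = (o - 7)*(o - 3)*(o + 2)*(o + 6)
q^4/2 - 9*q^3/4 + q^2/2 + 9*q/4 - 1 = (q/2 + 1/2)*(q - 4)*(q - 1)*(q - 1/2)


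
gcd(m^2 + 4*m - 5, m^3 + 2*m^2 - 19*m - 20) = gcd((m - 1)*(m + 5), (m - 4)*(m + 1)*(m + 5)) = m + 5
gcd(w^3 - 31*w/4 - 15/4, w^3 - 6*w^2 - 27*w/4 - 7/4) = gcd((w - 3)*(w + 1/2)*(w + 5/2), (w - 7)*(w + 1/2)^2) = w + 1/2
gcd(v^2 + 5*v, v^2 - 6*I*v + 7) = 1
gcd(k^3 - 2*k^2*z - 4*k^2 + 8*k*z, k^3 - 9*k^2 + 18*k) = k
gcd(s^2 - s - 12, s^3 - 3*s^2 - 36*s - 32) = 1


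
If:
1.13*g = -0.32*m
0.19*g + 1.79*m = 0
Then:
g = 0.00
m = 0.00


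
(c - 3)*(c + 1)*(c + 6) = c^3 + 4*c^2 - 15*c - 18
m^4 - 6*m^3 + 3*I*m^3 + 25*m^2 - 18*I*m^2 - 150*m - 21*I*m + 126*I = (m - 6)*(m - 3*I)*(m - I)*(m + 7*I)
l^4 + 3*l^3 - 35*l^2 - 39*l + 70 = (l - 5)*(l - 1)*(l + 2)*(l + 7)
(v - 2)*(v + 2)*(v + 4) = v^3 + 4*v^2 - 4*v - 16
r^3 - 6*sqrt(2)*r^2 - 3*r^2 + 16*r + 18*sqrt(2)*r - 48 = (r - 3)*(r - 4*sqrt(2))*(r - 2*sqrt(2))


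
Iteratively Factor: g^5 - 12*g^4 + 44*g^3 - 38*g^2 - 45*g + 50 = (g - 1)*(g^4 - 11*g^3 + 33*g^2 - 5*g - 50) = (g - 1)*(g + 1)*(g^3 - 12*g^2 + 45*g - 50) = (g - 5)*(g - 1)*(g + 1)*(g^2 - 7*g + 10) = (g - 5)*(g - 2)*(g - 1)*(g + 1)*(g - 5)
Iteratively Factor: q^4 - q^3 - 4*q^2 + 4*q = (q - 2)*(q^3 + q^2 - 2*q) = (q - 2)*(q - 1)*(q^2 + 2*q) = q*(q - 2)*(q - 1)*(q + 2)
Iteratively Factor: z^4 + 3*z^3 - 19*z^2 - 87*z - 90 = (z + 3)*(z^3 - 19*z - 30) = (z + 3)^2*(z^2 - 3*z - 10) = (z + 2)*(z + 3)^2*(z - 5)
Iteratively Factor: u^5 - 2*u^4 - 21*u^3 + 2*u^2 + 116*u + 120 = (u - 5)*(u^4 + 3*u^3 - 6*u^2 - 28*u - 24) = (u - 5)*(u - 3)*(u^3 + 6*u^2 + 12*u + 8) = (u - 5)*(u - 3)*(u + 2)*(u^2 + 4*u + 4) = (u - 5)*(u - 3)*(u + 2)^2*(u + 2)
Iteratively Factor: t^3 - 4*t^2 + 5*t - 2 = (t - 1)*(t^2 - 3*t + 2) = (t - 1)^2*(t - 2)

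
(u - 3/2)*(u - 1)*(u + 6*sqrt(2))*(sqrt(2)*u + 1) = sqrt(2)*u^4 - 5*sqrt(2)*u^3/2 + 13*u^3 - 65*u^2/2 + 15*sqrt(2)*u^2/2 - 15*sqrt(2)*u + 39*u/2 + 9*sqrt(2)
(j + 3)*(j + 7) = j^2 + 10*j + 21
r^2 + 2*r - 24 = (r - 4)*(r + 6)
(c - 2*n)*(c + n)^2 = c^3 - 3*c*n^2 - 2*n^3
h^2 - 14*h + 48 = (h - 8)*(h - 6)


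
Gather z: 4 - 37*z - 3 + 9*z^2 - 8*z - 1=9*z^2 - 45*z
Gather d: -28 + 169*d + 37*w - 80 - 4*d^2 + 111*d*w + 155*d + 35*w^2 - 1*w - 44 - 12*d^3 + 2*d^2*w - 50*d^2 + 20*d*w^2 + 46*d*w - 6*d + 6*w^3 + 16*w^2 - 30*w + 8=-12*d^3 + d^2*(2*w - 54) + d*(20*w^2 + 157*w + 318) + 6*w^3 + 51*w^2 + 6*w - 144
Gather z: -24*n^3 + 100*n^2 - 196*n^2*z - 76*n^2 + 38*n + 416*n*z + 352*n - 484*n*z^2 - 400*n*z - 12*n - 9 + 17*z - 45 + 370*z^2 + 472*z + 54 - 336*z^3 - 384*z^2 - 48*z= -24*n^3 + 24*n^2 + 378*n - 336*z^3 + z^2*(-484*n - 14) + z*(-196*n^2 + 16*n + 441)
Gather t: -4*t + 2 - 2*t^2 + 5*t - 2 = -2*t^2 + t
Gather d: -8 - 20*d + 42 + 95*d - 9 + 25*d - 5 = 100*d + 20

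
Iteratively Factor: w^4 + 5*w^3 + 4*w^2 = (w)*(w^3 + 5*w^2 + 4*w) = w^2*(w^2 + 5*w + 4) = w^2*(w + 1)*(w + 4)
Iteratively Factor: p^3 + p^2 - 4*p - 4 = (p + 1)*(p^2 - 4) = (p - 2)*(p + 1)*(p + 2)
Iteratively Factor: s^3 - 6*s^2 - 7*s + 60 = (s - 4)*(s^2 - 2*s - 15) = (s - 4)*(s + 3)*(s - 5)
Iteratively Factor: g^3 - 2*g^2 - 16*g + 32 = (g + 4)*(g^2 - 6*g + 8) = (g - 4)*(g + 4)*(g - 2)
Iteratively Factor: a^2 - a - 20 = (a - 5)*(a + 4)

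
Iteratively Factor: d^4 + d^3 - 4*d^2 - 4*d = (d + 2)*(d^3 - d^2 - 2*d) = d*(d + 2)*(d^2 - d - 2) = d*(d + 1)*(d + 2)*(d - 2)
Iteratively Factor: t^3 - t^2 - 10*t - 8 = (t - 4)*(t^2 + 3*t + 2) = (t - 4)*(t + 1)*(t + 2)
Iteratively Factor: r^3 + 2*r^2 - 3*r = (r)*(r^2 + 2*r - 3) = r*(r - 1)*(r + 3)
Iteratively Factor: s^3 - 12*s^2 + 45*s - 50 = (s - 5)*(s^2 - 7*s + 10) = (s - 5)^2*(s - 2)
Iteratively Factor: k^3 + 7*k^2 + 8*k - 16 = (k - 1)*(k^2 + 8*k + 16) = (k - 1)*(k + 4)*(k + 4)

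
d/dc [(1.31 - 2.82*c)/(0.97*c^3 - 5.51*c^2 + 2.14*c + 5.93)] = (5.4708*c^3 - 19.3503*c^2 + 14.4362*c - 19.526)/(0.9409*c^6 - 10.6894*c^5 + 34.5117*c^4 - 12.0786*c^3 - 60.769*c^2 + 25.3804*c + 35.1649)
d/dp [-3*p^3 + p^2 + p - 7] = -9*p^2 + 2*p + 1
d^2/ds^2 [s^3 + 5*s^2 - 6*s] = 6*s + 10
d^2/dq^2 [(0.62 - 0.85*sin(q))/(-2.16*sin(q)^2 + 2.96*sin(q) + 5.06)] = (-3.96576*sin(q)^5 + 6.136128*sin(q)^4 - 59.701536*sin(q)^3 + 27.912528*sin(q)^2 + 48.47598*sin(q) - 49.879008)/(10.077696*sin(q)^6 - 41.430528*sin(q)^5 - 14.04864*sin(q)^4 + 168.17536*sin(q)^3 + 32.91024*sin(q)^2 - 227.359968*sin(q) - 129.554216)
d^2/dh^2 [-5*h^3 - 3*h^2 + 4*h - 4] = -30*h - 6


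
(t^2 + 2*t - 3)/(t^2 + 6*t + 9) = (t - 1)/(t + 3)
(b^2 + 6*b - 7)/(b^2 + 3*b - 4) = (b + 7)/(b + 4)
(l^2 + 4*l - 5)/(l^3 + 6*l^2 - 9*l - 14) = (l^2 + 4*l - 5)/(l^3 + 6*l^2 - 9*l - 14)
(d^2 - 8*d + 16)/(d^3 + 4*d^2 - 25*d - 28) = (d - 4)/(d^2 + 8*d + 7)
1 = 1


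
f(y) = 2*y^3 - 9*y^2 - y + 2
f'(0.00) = -1.00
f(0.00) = 2.00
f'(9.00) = 323.00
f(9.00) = 722.00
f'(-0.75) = 15.88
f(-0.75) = -3.16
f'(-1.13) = 27.00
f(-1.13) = -11.25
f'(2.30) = -10.66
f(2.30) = -23.58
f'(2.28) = -10.85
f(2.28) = -23.36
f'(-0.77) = 16.42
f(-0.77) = -3.48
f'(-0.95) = 21.52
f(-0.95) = -6.89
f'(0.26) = -5.27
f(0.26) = 1.17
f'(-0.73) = 15.34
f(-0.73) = -2.84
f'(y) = 6*y^2 - 18*y - 1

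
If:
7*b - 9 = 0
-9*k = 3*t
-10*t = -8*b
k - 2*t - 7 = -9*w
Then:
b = 9/7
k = -12/35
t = 36/35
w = 47/45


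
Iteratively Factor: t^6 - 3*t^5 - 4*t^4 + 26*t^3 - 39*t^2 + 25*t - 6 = (t - 1)*(t^5 - 2*t^4 - 6*t^3 + 20*t^2 - 19*t + 6) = (t - 1)*(t + 3)*(t^4 - 5*t^3 + 9*t^2 - 7*t + 2) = (t - 1)^2*(t + 3)*(t^3 - 4*t^2 + 5*t - 2) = (t - 1)^3*(t + 3)*(t^2 - 3*t + 2) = (t - 2)*(t - 1)^3*(t + 3)*(t - 1)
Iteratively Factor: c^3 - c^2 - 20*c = (c - 5)*(c^2 + 4*c) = c*(c - 5)*(c + 4)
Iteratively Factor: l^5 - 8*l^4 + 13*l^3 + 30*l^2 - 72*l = (l - 3)*(l^4 - 5*l^3 - 2*l^2 + 24*l) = (l - 3)*(l + 2)*(l^3 - 7*l^2 + 12*l) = l*(l - 3)*(l + 2)*(l^2 - 7*l + 12) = l*(l - 4)*(l - 3)*(l + 2)*(l - 3)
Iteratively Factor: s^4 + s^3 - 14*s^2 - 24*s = (s + 3)*(s^3 - 2*s^2 - 8*s) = s*(s + 3)*(s^2 - 2*s - 8) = s*(s - 4)*(s + 3)*(s + 2)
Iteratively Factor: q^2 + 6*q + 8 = (q + 2)*(q + 4)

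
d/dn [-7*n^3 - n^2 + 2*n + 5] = -21*n^2 - 2*n + 2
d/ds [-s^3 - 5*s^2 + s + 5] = -3*s^2 - 10*s + 1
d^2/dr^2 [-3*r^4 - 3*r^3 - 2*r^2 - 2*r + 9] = -36*r^2 - 18*r - 4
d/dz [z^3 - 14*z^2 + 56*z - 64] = 3*z^2 - 28*z + 56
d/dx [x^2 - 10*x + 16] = 2*x - 10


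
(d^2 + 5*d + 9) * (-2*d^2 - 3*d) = -2*d^4 - 13*d^3 - 33*d^2 - 27*d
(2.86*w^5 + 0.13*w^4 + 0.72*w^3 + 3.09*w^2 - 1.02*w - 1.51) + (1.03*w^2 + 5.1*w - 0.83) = 2.86*w^5 + 0.13*w^4 + 0.72*w^3 + 4.12*w^2 + 4.08*w - 2.34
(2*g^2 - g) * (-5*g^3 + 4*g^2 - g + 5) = -10*g^5 + 13*g^4 - 6*g^3 + 11*g^2 - 5*g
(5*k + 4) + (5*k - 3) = 10*k + 1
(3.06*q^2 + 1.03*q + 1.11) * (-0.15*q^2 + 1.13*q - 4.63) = -0.459*q^4 + 3.3033*q^3 - 13.1704*q^2 - 3.5146*q - 5.1393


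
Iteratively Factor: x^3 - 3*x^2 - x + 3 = (x - 1)*(x^2 - 2*x - 3) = (x - 3)*(x - 1)*(x + 1)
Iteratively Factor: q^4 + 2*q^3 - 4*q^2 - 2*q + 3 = (q + 3)*(q^3 - q^2 - q + 1) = (q - 1)*(q + 3)*(q^2 - 1) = (q - 1)*(q + 1)*(q + 3)*(q - 1)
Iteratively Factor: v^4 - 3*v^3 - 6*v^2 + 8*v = (v + 2)*(v^3 - 5*v^2 + 4*v) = (v - 4)*(v + 2)*(v^2 - v) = (v - 4)*(v - 1)*(v + 2)*(v)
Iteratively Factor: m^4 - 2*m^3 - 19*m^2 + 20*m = (m - 5)*(m^3 + 3*m^2 - 4*m) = (m - 5)*(m + 4)*(m^2 - m) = m*(m - 5)*(m + 4)*(m - 1)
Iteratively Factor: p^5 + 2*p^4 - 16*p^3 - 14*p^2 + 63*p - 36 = (p - 1)*(p^4 + 3*p^3 - 13*p^2 - 27*p + 36) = (p - 1)*(p + 3)*(p^3 - 13*p + 12) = (p - 1)*(p + 3)*(p + 4)*(p^2 - 4*p + 3) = (p - 3)*(p - 1)*(p + 3)*(p + 4)*(p - 1)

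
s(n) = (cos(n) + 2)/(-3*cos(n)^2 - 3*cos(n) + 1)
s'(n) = (-6*sin(n)*cos(n) - 3*sin(n))*(cos(n) + 2)/(-3*cos(n)^2 - 3*cos(n) + 1)^2 - sin(n)/(-3*cos(n)^2 - 3*cos(n) + 1) = (3*sin(n)^2 - 12*cos(n) - 10)*sin(n)/(3*cos(n)^2 + 3*cos(n) - 1)^2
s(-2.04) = 0.89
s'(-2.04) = 0.64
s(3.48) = 0.91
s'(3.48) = -0.41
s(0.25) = -0.63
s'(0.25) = -0.24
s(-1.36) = 9.17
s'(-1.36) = 162.42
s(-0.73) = -0.95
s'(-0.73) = 1.39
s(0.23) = -0.62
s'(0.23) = -0.22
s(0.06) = -0.60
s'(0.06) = -0.05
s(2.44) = 0.80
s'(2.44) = 0.11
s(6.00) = -0.64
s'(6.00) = 0.28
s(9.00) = 0.88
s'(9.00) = 0.38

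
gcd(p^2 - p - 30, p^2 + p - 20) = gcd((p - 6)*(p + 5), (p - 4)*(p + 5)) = p + 5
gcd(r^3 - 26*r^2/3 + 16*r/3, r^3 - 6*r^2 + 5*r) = r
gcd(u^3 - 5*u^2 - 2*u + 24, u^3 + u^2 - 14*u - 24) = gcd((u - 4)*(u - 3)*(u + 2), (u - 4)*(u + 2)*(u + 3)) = u^2 - 2*u - 8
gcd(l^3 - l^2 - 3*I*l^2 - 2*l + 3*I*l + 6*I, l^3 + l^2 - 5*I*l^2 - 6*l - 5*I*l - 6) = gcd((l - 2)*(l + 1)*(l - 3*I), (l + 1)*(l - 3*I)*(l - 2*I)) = l^2 + l*(1 - 3*I) - 3*I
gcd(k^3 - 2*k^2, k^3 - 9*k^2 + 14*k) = k^2 - 2*k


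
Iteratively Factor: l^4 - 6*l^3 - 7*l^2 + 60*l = (l - 5)*(l^3 - l^2 - 12*l) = l*(l - 5)*(l^2 - l - 12) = l*(l - 5)*(l - 4)*(l + 3)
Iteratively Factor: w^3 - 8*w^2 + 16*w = (w)*(w^2 - 8*w + 16) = w*(w - 4)*(w - 4)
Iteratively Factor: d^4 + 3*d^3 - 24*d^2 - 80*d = (d + 4)*(d^3 - d^2 - 20*d) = d*(d + 4)*(d^2 - d - 20) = d*(d + 4)^2*(d - 5)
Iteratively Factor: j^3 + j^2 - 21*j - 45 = (j - 5)*(j^2 + 6*j + 9) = (j - 5)*(j + 3)*(j + 3)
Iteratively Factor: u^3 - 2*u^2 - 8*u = (u + 2)*(u^2 - 4*u) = (u - 4)*(u + 2)*(u)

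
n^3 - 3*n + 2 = (n - 1)^2*(n + 2)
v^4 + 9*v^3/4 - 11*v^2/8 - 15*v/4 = v*(v - 5/4)*(v + 3/2)*(v + 2)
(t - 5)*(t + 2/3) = t^2 - 13*t/3 - 10/3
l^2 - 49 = (l - 7)*(l + 7)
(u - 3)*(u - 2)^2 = u^3 - 7*u^2 + 16*u - 12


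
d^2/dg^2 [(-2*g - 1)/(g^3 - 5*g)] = 2*(-6*g^5 - 6*g^4 - 10*g^3 + 15*g^2 - 25)/(g^3*(g^6 - 15*g^4 + 75*g^2 - 125))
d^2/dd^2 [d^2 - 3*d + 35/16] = 2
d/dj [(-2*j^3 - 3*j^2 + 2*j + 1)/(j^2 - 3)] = 2*(-j^4 + 8*j^2 + 8*j - 3)/(j^4 - 6*j^2 + 9)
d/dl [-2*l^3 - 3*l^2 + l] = -6*l^2 - 6*l + 1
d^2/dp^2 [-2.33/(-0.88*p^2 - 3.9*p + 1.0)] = (-3.608704*p^2 - 15.99312*p + 2.33*(1.76*p + 3.9)*(3.52*p + 7.8) + 4.1008)/(0.88*p^2 + 3.9*p - 1.0)^3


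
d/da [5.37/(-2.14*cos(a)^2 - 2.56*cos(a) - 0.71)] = -(22.9836*cos(a) + 13.7472)*sin(a)/(2.14*cos(a)^2 + 2.56*cos(a) + 0.71)^2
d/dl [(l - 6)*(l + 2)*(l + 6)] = 3*l^2 + 4*l - 36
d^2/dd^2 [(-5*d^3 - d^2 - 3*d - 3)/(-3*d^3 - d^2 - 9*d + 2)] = 2*(-6*d^6 - 324*d^5 + 288*d^4 + 442*d^3 + 96*d^2 + 213*d + 307)/(27*d^9 + 27*d^8 + 252*d^7 + 109*d^6 + 720*d^5 - 87*d^4 + 657*d^3 - 474*d^2 + 108*d - 8)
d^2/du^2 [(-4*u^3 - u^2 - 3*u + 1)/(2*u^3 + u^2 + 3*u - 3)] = 8*(u^6 + 9*u^5 - 30*u^4 - 14*u^3 + 3*u^2 - 27*u - 6)/(8*u^9 + 12*u^8 + 42*u^7 + u^6 + 27*u^5 - 90*u^4 + 27*u^3 - 54*u^2 + 81*u - 27)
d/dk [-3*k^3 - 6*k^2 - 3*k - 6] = -9*k^2 - 12*k - 3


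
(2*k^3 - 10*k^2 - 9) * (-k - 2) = -2*k^4 + 6*k^3 + 20*k^2 + 9*k + 18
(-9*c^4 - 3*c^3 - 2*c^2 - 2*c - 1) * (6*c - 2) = -54*c^5 - 6*c^3 - 8*c^2 - 2*c + 2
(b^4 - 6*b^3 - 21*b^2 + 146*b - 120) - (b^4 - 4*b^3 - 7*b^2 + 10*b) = -2*b^3 - 14*b^2 + 136*b - 120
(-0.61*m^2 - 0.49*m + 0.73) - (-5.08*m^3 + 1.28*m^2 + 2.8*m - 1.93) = 5.08*m^3 - 1.89*m^2 - 3.29*m + 2.66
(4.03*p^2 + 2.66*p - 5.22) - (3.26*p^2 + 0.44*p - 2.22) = 0.77*p^2 + 2.22*p - 3.0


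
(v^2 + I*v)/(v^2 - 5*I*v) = (v + I)/(v - 5*I)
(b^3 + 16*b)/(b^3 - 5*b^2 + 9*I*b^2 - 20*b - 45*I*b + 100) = b*(b - 4*I)/(b^2 + 5*b*(-1 + I) - 25*I)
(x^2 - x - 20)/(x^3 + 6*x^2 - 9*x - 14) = (x^2 - x - 20)/(x^3 + 6*x^2 - 9*x - 14)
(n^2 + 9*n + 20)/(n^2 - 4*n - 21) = (n^2 + 9*n + 20)/(n^2 - 4*n - 21)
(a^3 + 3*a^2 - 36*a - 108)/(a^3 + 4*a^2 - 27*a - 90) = (a - 6)/(a - 5)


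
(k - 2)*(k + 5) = k^2 + 3*k - 10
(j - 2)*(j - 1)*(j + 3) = j^3 - 7*j + 6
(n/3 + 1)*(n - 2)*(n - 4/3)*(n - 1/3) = n^4/3 - 2*n^3/9 - 65*n^2/27 + 94*n/27 - 8/9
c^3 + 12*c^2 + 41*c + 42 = (c + 2)*(c + 3)*(c + 7)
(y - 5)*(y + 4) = y^2 - y - 20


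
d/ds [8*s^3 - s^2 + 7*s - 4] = 24*s^2 - 2*s + 7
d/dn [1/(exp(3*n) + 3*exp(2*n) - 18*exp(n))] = 3*(-exp(2*n) - 2*exp(n) + 6)*exp(-n)/(exp(2*n) + 3*exp(n) - 18)^2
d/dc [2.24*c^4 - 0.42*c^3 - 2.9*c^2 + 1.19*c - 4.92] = 8.96*c^3 - 1.26*c^2 - 5.8*c + 1.19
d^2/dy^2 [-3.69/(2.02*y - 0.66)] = -30.113352/(2.02*y - 0.66)^3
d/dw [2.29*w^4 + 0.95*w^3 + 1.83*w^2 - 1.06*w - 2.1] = 9.16*w^3 + 2.85*w^2 + 3.66*w - 1.06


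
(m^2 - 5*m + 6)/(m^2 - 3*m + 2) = (m - 3)/(m - 1)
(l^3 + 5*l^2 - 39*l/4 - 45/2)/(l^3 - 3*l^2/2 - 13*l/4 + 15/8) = 2*(l + 6)/(2*l - 1)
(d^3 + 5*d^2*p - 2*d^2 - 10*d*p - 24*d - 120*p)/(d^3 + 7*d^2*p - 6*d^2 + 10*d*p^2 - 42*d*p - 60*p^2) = (d + 4)/(d + 2*p)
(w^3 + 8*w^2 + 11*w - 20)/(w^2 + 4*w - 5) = w + 4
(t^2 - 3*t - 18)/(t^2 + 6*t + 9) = (t - 6)/(t + 3)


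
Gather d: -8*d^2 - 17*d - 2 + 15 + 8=-8*d^2 - 17*d + 21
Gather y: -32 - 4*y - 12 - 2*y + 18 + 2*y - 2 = -4*y - 28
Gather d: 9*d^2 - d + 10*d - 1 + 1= 9*d^2 + 9*d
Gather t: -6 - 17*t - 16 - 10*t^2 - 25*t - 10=-10*t^2 - 42*t - 32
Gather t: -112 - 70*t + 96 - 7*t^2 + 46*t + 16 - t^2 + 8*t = -8*t^2 - 16*t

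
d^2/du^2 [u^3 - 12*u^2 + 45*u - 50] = 6*u - 24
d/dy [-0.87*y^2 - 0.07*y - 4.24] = -1.74*y - 0.07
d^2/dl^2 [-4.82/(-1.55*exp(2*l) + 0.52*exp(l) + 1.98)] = ((2.5064 - 29.884*exp(l))*(-1.55*exp(2*l) + 0.52*exp(l) + 1.98) - 4.82*(3.1*exp(l) - 0.52)*(6.2*exp(l) - 1.04)*exp(l))*exp(l)/(-1.55*exp(2*l) + 0.52*exp(l) + 1.98)^3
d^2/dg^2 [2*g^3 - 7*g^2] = 12*g - 14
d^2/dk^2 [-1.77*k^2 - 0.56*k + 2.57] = -3.54000000000000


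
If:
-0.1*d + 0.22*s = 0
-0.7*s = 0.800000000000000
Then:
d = -2.51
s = -1.14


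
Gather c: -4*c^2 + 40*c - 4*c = -4*c^2 + 36*c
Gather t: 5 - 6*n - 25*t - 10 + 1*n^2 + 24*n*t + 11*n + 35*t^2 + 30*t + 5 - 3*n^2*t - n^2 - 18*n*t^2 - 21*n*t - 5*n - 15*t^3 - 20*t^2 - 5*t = -15*t^3 + t^2*(15 - 18*n) + t*(-3*n^2 + 3*n)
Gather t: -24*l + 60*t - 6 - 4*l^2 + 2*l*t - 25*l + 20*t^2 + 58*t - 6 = -4*l^2 - 49*l + 20*t^2 + t*(2*l + 118) - 12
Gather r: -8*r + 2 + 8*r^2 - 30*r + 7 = 8*r^2 - 38*r + 9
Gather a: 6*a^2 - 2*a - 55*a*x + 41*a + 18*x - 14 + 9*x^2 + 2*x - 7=6*a^2 + a*(39 - 55*x) + 9*x^2 + 20*x - 21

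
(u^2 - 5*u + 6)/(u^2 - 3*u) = (u - 2)/u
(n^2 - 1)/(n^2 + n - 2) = (n + 1)/(n + 2)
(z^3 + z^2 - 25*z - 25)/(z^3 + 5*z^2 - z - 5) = (z - 5)/(z - 1)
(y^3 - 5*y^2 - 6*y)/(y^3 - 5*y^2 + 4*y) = (y^2 - 5*y - 6)/(y^2 - 5*y + 4)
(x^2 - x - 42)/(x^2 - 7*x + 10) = (x^2 - x - 42)/(x^2 - 7*x + 10)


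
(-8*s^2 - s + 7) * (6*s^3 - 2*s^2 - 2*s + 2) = -48*s^5 + 10*s^4 + 60*s^3 - 28*s^2 - 16*s + 14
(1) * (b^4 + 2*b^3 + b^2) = b^4 + 2*b^3 + b^2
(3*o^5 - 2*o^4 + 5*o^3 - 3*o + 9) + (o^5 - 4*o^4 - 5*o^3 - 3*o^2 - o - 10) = 4*o^5 - 6*o^4 - 3*o^2 - 4*o - 1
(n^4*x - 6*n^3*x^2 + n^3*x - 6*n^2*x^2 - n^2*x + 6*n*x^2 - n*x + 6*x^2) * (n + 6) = n^5*x - 6*n^4*x^2 + 7*n^4*x - 42*n^3*x^2 + 5*n^3*x - 30*n^2*x^2 - 7*n^2*x + 42*n*x^2 - 6*n*x + 36*x^2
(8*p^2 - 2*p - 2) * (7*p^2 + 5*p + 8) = 56*p^4 + 26*p^3 + 40*p^2 - 26*p - 16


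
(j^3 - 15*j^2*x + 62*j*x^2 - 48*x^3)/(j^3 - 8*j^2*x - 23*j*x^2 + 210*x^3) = (-j^2 + 9*j*x - 8*x^2)/(-j^2 + 2*j*x + 35*x^2)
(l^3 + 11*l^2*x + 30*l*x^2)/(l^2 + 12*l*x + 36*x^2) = l*(l + 5*x)/(l + 6*x)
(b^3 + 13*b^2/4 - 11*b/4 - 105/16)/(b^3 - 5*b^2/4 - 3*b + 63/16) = (8*b^2 + 38*b + 35)/(8*b^2 + 2*b - 21)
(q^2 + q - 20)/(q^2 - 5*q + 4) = (q + 5)/(q - 1)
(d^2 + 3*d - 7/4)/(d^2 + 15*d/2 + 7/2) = (4*d^2 + 12*d - 7)/(2*(2*d^2 + 15*d + 7))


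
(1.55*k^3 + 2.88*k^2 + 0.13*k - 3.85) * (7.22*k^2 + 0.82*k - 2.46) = 11.191*k^5 + 22.0646*k^4 - 0.5128*k^3 - 34.7752*k^2 - 3.4768*k + 9.471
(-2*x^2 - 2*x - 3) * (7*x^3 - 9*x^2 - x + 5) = -14*x^5 + 4*x^4 - x^3 + 19*x^2 - 7*x - 15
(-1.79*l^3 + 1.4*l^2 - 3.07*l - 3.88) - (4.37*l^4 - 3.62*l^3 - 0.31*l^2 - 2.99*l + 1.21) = -4.37*l^4 + 1.83*l^3 + 1.71*l^2 - 0.0799999999999996*l - 5.09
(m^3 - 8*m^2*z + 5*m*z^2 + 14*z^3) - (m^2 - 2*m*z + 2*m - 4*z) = m^3 - 8*m^2*z - m^2 + 5*m*z^2 + 2*m*z - 2*m + 14*z^3 + 4*z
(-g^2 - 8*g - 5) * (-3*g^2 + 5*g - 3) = 3*g^4 + 19*g^3 - 22*g^2 - g + 15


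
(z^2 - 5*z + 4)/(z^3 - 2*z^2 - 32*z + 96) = (z - 1)/(z^2 + 2*z - 24)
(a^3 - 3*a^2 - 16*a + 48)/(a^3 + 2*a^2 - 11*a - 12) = (a - 4)/(a + 1)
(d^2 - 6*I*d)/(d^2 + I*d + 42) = d/(d + 7*I)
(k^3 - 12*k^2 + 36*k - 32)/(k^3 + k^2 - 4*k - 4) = (k^2 - 10*k + 16)/(k^2 + 3*k + 2)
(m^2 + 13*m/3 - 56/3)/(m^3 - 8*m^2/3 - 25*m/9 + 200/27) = 9*(m + 7)/(9*m^2 - 25)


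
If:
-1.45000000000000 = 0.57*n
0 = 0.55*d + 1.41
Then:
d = -2.56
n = -2.54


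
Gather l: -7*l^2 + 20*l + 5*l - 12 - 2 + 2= -7*l^2 + 25*l - 12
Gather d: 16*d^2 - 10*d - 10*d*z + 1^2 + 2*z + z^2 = 16*d^2 + d*(-10*z - 10) + z^2 + 2*z + 1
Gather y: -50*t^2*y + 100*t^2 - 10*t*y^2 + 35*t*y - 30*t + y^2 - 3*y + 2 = 100*t^2 - 30*t + y^2*(1 - 10*t) + y*(-50*t^2 + 35*t - 3) + 2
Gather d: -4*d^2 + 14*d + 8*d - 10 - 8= -4*d^2 + 22*d - 18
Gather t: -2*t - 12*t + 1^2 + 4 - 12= -14*t - 7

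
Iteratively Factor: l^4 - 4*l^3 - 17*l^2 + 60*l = (l)*(l^3 - 4*l^2 - 17*l + 60) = l*(l - 3)*(l^2 - l - 20) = l*(l - 3)*(l + 4)*(l - 5)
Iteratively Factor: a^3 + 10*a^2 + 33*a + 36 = (a + 4)*(a^2 + 6*a + 9) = (a + 3)*(a + 4)*(a + 3)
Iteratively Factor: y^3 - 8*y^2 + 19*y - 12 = (y - 1)*(y^2 - 7*y + 12) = (y - 4)*(y - 1)*(y - 3)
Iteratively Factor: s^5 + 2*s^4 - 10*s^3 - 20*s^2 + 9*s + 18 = (s - 1)*(s^4 + 3*s^3 - 7*s^2 - 27*s - 18) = (s - 1)*(s + 2)*(s^3 + s^2 - 9*s - 9) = (s - 1)*(s + 2)*(s + 3)*(s^2 - 2*s - 3) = (s - 3)*(s - 1)*(s + 2)*(s + 3)*(s + 1)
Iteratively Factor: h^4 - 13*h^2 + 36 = (h - 3)*(h^3 + 3*h^2 - 4*h - 12) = (h - 3)*(h + 2)*(h^2 + h - 6) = (h - 3)*(h + 2)*(h + 3)*(h - 2)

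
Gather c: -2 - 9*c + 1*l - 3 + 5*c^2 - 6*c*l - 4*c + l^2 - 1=5*c^2 + c*(-6*l - 13) + l^2 + l - 6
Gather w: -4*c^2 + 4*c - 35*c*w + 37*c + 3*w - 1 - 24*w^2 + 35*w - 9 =-4*c^2 + 41*c - 24*w^2 + w*(38 - 35*c) - 10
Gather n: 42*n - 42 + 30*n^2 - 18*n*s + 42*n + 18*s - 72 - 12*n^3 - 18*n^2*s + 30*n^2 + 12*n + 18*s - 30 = -12*n^3 + n^2*(60 - 18*s) + n*(96 - 18*s) + 36*s - 144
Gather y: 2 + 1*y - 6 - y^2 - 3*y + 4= -y^2 - 2*y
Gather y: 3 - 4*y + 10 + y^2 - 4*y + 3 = y^2 - 8*y + 16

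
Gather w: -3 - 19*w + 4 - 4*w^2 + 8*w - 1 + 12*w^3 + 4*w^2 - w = 12*w^3 - 12*w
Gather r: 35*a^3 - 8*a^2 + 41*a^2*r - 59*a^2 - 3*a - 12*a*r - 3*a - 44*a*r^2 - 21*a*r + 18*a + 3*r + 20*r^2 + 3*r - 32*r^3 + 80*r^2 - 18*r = 35*a^3 - 67*a^2 + 12*a - 32*r^3 + r^2*(100 - 44*a) + r*(41*a^2 - 33*a - 12)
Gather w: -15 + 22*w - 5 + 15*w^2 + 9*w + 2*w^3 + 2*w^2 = 2*w^3 + 17*w^2 + 31*w - 20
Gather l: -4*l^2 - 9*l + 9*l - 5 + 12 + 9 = 16 - 4*l^2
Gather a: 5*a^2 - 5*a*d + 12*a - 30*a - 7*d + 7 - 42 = 5*a^2 + a*(-5*d - 18) - 7*d - 35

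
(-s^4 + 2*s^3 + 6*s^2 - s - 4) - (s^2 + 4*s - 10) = -s^4 + 2*s^3 + 5*s^2 - 5*s + 6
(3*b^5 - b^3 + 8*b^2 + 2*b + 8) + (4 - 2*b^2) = 3*b^5 - b^3 + 6*b^2 + 2*b + 12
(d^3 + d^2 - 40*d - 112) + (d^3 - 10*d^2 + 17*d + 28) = 2*d^3 - 9*d^2 - 23*d - 84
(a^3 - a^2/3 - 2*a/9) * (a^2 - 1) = a^5 - a^4/3 - 11*a^3/9 + a^2/3 + 2*a/9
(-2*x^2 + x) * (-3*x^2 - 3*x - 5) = 6*x^4 + 3*x^3 + 7*x^2 - 5*x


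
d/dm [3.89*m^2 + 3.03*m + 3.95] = 7.78*m + 3.03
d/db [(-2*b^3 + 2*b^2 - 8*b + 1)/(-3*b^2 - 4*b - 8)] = 2*(3*b^4 + 8*b^3 + 8*b^2 - 13*b + 34)/(9*b^4 + 24*b^3 + 64*b^2 + 64*b + 64)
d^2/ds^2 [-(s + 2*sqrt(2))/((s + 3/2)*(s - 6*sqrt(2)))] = 4*(-4*(s - 6*sqrt(2))^2*(s + 2*sqrt(2)) + 2*(s - 6*sqrt(2))^2*(2*s + 3) - 2*(s - 6*sqrt(2))*(s + 2*sqrt(2))*(2*s + 3) + (s - 6*sqrt(2))*(2*s + 3)^2 - (s + 2*sqrt(2))*(2*s + 3)^2)/((s - 6*sqrt(2))^3*(2*s + 3)^3)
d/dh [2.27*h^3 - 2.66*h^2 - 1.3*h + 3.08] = 6.81*h^2 - 5.32*h - 1.3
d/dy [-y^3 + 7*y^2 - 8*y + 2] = -3*y^2 + 14*y - 8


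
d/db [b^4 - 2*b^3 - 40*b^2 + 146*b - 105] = 4*b^3 - 6*b^2 - 80*b + 146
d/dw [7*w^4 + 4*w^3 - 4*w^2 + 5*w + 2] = 28*w^3 + 12*w^2 - 8*w + 5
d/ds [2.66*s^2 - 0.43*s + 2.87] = 5.32*s - 0.43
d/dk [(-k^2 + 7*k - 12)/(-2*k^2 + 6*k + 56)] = 2*(k^2 - 20*k + 58)/(k^4 - 6*k^3 - 47*k^2 + 168*k + 784)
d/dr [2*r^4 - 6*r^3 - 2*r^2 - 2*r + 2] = 8*r^3 - 18*r^2 - 4*r - 2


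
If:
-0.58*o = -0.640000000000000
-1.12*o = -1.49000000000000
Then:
No Solution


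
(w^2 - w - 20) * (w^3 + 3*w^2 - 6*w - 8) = w^5 + 2*w^4 - 29*w^3 - 62*w^2 + 128*w + 160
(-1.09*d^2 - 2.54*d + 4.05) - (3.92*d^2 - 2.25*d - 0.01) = -5.01*d^2 - 0.29*d + 4.06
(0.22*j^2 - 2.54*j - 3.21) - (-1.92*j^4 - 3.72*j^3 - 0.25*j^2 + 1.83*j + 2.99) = 1.92*j^4 + 3.72*j^3 + 0.47*j^2 - 4.37*j - 6.2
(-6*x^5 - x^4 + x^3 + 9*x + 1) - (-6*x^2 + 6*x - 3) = -6*x^5 - x^4 + x^3 + 6*x^2 + 3*x + 4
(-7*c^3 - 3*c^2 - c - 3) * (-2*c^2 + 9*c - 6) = 14*c^5 - 57*c^4 + 17*c^3 + 15*c^2 - 21*c + 18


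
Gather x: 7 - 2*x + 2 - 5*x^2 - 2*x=-5*x^2 - 4*x + 9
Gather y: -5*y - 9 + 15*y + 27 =10*y + 18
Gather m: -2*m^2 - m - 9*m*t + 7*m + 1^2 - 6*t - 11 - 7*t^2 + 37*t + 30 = -2*m^2 + m*(6 - 9*t) - 7*t^2 + 31*t + 20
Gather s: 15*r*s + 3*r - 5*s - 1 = 3*r + s*(15*r - 5) - 1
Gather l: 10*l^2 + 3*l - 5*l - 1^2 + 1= 10*l^2 - 2*l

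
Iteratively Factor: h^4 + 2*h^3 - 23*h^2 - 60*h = (h + 3)*(h^3 - h^2 - 20*h) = (h + 3)*(h + 4)*(h^2 - 5*h) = (h - 5)*(h + 3)*(h + 4)*(h)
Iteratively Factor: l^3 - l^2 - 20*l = (l + 4)*(l^2 - 5*l) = l*(l + 4)*(l - 5)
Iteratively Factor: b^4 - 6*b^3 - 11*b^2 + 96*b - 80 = (b - 5)*(b^3 - b^2 - 16*b + 16) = (b - 5)*(b + 4)*(b^2 - 5*b + 4) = (b - 5)*(b - 1)*(b + 4)*(b - 4)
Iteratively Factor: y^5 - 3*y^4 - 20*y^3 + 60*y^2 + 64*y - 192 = (y - 2)*(y^4 - y^3 - 22*y^2 + 16*y + 96) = (y - 4)*(y - 2)*(y^3 + 3*y^2 - 10*y - 24) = (y - 4)*(y - 3)*(y - 2)*(y^2 + 6*y + 8) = (y - 4)*(y - 3)*(y - 2)*(y + 4)*(y + 2)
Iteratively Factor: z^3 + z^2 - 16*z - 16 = (z + 4)*(z^2 - 3*z - 4) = (z - 4)*(z + 4)*(z + 1)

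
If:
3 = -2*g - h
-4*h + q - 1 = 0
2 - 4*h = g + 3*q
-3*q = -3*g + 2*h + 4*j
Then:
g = -47/31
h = 1/31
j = -2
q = 35/31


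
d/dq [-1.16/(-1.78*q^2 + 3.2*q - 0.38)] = (3.712 - 4.1296*q)/(1.78*q^2 - 3.2*q + 0.38)^2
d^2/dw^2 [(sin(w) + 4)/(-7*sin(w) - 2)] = 26*(7*sin(w)^2 - 2*sin(w) - 14)/(7*sin(w) + 2)^3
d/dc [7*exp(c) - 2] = 7*exp(c)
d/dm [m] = 1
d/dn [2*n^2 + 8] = 4*n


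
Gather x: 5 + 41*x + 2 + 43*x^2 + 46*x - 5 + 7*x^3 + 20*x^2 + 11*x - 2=7*x^3 + 63*x^2 + 98*x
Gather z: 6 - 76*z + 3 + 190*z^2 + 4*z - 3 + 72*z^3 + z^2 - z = 72*z^3 + 191*z^2 - 73*z + 6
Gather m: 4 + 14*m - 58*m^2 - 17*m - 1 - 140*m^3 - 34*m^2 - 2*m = -140*m^3 - 92*m^2 - 5*m + 3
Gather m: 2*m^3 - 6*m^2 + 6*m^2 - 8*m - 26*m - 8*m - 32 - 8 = 2*m^3 - 42*m - 40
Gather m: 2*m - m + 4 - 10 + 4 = m - 2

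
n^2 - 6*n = n*(n - 6)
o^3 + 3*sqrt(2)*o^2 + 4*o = o*(o + sqrt(2))*(o + 2*sqrt(2))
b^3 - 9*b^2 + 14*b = b*(b - 7)*(b - 2)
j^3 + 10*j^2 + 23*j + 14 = (j + 1)*(j + 2)*(j + 7)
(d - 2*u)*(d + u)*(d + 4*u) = d^3 + 3*d^2*u - 6*d*u^2 - 8*u^3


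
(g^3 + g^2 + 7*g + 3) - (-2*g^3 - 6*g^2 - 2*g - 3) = 3*g^3 + 7*g^2 + 9*g + 6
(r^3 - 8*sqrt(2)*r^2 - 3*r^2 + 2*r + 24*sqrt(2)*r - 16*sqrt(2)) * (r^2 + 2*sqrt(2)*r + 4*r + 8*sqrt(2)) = r^5 - 6*sqrt(2)*r^4 + r^4 - 42*r^3 - 6*sqrt(2)*r^3 - 24*r^2 + 60*sqrt(2)*r^2 - 48*sqrt(2)*r + 320*r - 256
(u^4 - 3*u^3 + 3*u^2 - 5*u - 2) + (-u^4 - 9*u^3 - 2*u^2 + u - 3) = -12*u^3 + u^2 - 4*u - 5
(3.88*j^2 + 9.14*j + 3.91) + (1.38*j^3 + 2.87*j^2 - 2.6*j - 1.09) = 1.38*j^3 + 6.75*j^2 + 6.54*j + 2.82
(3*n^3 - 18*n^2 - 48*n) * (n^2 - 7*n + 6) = 3*n^5 - 39*n^4 + 96*n^3 + 228*n^2 - 288*n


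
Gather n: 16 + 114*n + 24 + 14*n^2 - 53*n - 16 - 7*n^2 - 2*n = 7*n^2 + 59*n + 24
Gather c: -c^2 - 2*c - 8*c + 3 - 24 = -c^2 - 10*c - 21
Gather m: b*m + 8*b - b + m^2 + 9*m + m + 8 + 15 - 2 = 7*b + m^2 + m*(b + 10) + 21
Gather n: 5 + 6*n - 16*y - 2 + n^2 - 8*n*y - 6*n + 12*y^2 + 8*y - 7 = n^2 - 8*n*y + 12*y^2 - 8*y - 4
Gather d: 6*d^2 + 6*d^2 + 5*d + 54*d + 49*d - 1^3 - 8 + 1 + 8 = 12*d^2 + 108*d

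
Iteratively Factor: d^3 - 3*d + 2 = (d + 2)*(d^2 - 2*d + 1) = (d - 1)*(d + 2)*(d - 1)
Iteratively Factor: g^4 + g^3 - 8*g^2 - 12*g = (g + 2)*(g^3 - g^2 - 6*g) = g*(g + 2)*(g^2 - g - 6) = g*(g + 2)^2*(g - 3)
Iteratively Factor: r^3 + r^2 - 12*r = (r)*(r^2 + r - 12) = r*(r + 4)*(r - 3)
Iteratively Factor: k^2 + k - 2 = (k - 1)*(k + 2)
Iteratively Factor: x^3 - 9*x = (x + 3)*(x^2 - 3*x) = x*(x + 3)*(x - 3)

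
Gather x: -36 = -36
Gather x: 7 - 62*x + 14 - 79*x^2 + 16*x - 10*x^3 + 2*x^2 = -10*x^3 - 77*x^2 - 46*x + 21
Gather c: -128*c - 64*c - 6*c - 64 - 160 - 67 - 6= -198*c - 297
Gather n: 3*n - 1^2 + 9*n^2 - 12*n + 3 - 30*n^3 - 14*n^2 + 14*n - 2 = -30*n^3 - 5*n^2 + 5*n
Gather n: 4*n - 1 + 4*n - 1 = 8*n - 2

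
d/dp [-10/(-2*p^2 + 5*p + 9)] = 10*(5 - 4*p)/(-2*p^2 + 5*p + 9)^2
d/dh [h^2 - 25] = 2*h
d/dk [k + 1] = 1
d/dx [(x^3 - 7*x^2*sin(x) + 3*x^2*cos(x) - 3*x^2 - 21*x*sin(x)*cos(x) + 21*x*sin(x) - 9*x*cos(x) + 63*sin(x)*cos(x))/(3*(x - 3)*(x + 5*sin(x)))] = (-3*x^2*sin(x) - 12*x^2*cos(x) + x^2 + 42*x*sin(x)^2 + 10*x*sin(x) - 36*x + 105*sin(x)^3 - 35*sin(x)^2 + 36*sin(x)*cos(x))/(3*(x + 5*sin(x))^2)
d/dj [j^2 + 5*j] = 2*j + 5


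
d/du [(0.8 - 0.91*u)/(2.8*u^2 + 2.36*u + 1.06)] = (2.548*u^2 - 4.48*u - 2.8526)/(7.84*u^4 + 13.216*u^3 + 11.5056*u^2 + 5.0032*u + 1.1236)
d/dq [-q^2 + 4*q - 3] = 4 - 2*q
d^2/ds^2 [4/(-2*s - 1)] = -32/(2*s + 1)^3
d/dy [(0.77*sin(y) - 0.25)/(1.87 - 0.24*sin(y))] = 1.3799*cos(y)/(0.24*sin(y) - 1.87)^2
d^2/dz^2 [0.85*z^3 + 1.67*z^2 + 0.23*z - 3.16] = 5.1*z + 3.34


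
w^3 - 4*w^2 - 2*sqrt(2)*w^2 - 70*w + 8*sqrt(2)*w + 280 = (w - 4)*(w - 7*sqrt(2))*(w + 5*sqrt(2))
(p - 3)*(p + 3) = p^2 - 9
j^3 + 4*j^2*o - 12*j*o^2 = j*(j - 2*o)*(j + 6*o)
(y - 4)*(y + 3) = y^2 - y - 12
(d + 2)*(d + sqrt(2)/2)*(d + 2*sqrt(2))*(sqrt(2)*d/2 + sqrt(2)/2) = sqrt(2)*d^4/2 + 3*sqrt(2)*d^3/2 + 5*d^3/2 + 2*sqrt(2)*d^2 + 15*d^2/2 + 3*sqrt(2)*d + 5*d + 2*sqrt(2)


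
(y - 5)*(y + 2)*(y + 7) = y^3 + 4*y^2 - 31*y - 70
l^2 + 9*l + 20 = (l + 4)*(l + 5)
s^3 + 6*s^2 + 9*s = s*(s + 3)^2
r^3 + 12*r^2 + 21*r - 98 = (r - 2)*(r + 7)^2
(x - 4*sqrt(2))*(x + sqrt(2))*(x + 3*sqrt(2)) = x^3 - 26*x - 24*sqrt(2)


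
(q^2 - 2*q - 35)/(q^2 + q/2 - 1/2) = 2*(q^2 - 2*q - 35)/(2*q^2 + q - 1)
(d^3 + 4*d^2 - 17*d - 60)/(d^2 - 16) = (d^2 + 8*d + 15)/(d + 4)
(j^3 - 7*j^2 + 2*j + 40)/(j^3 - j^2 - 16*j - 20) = (j - 4)/(j + 2)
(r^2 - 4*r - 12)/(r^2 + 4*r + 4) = (r - 6)/(r + 2)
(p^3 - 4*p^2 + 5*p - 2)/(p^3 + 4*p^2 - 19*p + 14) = (p - 1)/(p + 7)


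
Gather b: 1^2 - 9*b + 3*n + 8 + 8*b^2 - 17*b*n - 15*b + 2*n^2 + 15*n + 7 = 8*b^2 + b*(-17*n - 24) + 2*n^2 + 18*n + 16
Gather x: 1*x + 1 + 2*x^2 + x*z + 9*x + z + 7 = 2*x^2 + x*(z + 10) + z + 8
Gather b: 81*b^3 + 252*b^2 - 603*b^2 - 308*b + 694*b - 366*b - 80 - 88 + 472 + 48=81*b^3 - 351*b^2 + 20*b + 352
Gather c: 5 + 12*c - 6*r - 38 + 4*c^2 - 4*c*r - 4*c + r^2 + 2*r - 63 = 4*c^2 + c*(8 - 4*r) + r^2 - 4*r - 96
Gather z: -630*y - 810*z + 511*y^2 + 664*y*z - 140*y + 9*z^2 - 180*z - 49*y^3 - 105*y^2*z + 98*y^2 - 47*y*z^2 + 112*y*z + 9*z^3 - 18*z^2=-49*y^3 + 609*y^2 - 770*y + 9*z^3 + z^2*(-47*y - 9) + z*(-105*y^2 + 776*y - 990)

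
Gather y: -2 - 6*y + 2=-6*y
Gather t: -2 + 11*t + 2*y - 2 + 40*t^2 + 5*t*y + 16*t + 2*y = 40*t^2 + t*(5*y + 27) + 4*y - 4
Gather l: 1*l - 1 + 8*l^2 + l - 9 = 8*l^2 + 2*l - 10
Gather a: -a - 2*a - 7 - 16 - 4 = -3*a - 27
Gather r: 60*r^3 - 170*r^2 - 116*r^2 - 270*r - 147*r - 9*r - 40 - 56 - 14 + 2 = 60*r^3 - 286*r^2 - 426*r - 108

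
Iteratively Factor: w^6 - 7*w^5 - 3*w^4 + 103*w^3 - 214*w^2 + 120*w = (w - 3)*(w^5 - 4*w^4 - 15*w^3 + 58*w^2 - 40*w) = (w - 3)*(w - 1)*(w^4 - 3*w^3 - 18*w^2 + 40*w) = (w - 3)*(w - 2)*(w - 1)*(w^3 - w^2 - 20*w) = (w - 3)*(w - 2)*(w - 1)*(w + 4)*(w^2 - 5*w) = (w - 5)*(w - 3)*(w - 2)*(w - 1)*(w + 4)*(w)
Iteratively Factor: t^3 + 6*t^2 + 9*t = (t)*(t^2 + 6*t + 9) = t*(t + 3)*(t + 3)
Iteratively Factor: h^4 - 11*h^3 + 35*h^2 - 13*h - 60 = (h - 4)*(h^3 - 7*h^2 + 7*h + 15) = (h - 5)*(h - 4)*(h^2 - 2*h - 3) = (h - 5)*(h - 4)*(h - 3)*(h + 1)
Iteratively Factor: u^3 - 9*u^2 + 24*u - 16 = (u - 4)*(u^2 - 5*u + 4) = (u - 4)^2*(u - 1)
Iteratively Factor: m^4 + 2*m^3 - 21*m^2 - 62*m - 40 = (m - 5)*(m^3 + 7*m^2 + 14*m + 8) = (m - 5)*(m + 2)*(m^2 + 5*m + 4) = (m - 5)*(m + 1)*(m + 2)*(m + 4)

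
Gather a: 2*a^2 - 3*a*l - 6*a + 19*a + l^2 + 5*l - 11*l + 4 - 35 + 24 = 2*a^2 + a*(13 - 3*l) + l^2 - 6*l - 7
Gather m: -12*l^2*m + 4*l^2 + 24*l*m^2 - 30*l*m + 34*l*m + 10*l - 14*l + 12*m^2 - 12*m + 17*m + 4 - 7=4*l^2 - 4*l + m^2*(24*l + 12) + m*(-12*l^2 + 4*l + 5) - 3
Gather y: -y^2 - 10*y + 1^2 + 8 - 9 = -y^2 - 10*y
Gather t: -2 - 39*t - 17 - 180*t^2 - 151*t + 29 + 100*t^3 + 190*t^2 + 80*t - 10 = 100*t^3 + 10*t^2 - 110*t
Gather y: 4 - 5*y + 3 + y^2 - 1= y^2 - 5*y + 6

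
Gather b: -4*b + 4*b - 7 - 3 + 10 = 0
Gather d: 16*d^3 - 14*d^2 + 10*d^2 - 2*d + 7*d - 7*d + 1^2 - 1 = 16*d^3 - 4*d^2 - 2*d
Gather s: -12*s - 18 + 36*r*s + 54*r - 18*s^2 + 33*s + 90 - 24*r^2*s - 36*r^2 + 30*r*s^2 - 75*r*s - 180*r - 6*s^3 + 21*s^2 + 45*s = -36*r^2 - 126*r - 6*s^3 + s^2*(30*r + 3) + s*(-24*r^2 - 39*r + 66) + 72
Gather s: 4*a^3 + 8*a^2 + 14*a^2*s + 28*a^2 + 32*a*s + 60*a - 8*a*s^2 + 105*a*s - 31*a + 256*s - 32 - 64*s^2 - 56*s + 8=4*a^3 + 36*a^2 + 29*a + s^2*(-8*a - 64) + s*(14*a^2 + 137*a + 200) - 24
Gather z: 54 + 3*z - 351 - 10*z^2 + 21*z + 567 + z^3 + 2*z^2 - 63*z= z^3 - 8*z^2 - 39*z + 270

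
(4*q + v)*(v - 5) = 4*q*v - 20*q + v^2 - 5*v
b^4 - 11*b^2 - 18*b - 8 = (b - 4)*(b + 1)^2*(b + 2)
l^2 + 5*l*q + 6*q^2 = (l + 2*q)*(l + 3*q)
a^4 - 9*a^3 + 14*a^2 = a^2*(a - 7)*(a - 2)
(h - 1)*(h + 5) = h^2 + 4*h - 5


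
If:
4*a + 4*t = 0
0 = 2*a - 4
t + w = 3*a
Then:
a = 2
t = -2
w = 8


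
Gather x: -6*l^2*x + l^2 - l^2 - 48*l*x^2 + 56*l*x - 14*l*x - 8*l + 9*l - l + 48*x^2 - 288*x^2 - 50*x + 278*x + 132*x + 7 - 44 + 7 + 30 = x^2*(-48*l - 240) + x*(-6*l^2 + 42*l + 360)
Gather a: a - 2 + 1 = a - 1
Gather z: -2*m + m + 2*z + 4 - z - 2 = -m + z + 2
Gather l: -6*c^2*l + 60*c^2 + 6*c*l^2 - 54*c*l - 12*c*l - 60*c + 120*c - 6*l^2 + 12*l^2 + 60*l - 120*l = 60*c^2 + 60*c + l^2*(6*c + 6) + l*(-6*c^2 - 66*c - 60)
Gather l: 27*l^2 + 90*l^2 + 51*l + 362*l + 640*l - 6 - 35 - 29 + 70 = 117*l^2 + 1053*l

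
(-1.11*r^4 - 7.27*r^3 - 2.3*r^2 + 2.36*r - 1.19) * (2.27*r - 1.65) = -2.5197*r^5 - 14.6714*r^4 + 6.7745*r^3 + 9.1522*r^2 - 6.5953*r + 1.9635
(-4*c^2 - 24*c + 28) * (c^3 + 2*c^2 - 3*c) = -4*c^5 - 32*c^4 - 8*c^3 + 128*c^2 - 84*c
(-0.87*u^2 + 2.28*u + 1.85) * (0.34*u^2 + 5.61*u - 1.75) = -0.2958*u^4 - 4.1055*u^3 + 14.9423*u^2 + 6.3885*u - 3.2375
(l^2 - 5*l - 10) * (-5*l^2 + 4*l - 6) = -5*l^4 + 29*l^3 + 24*l^2 - 10*l + 60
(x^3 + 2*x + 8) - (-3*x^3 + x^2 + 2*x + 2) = 4*x^3 - x^2 + 6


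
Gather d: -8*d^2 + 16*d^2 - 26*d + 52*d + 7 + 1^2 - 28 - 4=8*d^2 + 26*d - 24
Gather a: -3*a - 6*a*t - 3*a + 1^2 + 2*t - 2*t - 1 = a*(-6*t - 6)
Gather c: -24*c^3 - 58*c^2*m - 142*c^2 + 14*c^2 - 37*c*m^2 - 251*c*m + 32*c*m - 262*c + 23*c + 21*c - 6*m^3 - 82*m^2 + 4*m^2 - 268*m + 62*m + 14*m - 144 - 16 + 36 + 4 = -24*c^3 + c^2*(-58*m - 128) + c*(-37*m^2 - 219*m - 218) - 6*m^3 - 78*m^2 - 192*m - 120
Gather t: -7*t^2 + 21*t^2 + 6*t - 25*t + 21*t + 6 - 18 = 14*t^2 + 2*t - 12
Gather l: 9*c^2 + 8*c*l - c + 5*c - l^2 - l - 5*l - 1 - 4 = 9*c^2 + 4*c - l^2 + l*(8*c - 6) - 5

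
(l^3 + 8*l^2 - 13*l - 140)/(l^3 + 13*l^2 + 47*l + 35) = (l - 4)/(l + 1)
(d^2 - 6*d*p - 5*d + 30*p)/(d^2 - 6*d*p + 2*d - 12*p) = (d - 5)/(d + 2)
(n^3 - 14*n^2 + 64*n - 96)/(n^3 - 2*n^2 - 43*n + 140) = (n^2 - 10*n + 24)/(n^2 + 2*n - 35)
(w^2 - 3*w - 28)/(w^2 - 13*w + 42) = (w + 4)/(w - 6)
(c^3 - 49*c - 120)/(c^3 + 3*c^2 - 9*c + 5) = (c^2 - 5*c - 24)/(c^2 - 2*c + 1)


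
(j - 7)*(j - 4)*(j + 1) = j^3 - 10*j^2 + 17*j + 28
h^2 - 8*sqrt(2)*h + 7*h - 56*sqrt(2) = (h + 7)*(h - 8*sqrt(2))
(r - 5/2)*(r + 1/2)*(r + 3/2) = r^3 - r^2/2 - 17*r/4 - 15/8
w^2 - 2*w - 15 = (w - 5)*(w + 3)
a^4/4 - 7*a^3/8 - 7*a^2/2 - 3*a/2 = a*(a/4 + 1/2)*(a - 6)*(a + 1/2)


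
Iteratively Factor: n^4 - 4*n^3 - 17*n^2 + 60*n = (n + 4)*(n^3 - 8*n^2 + 15*n) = n*(n + 4)*(n^2 - 8*n + 15) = n*(n - 5)*(n + 4)*(n - 3)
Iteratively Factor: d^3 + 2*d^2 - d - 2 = (d - 1)*(d^2 + 3*d + 2) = (d - 1)*(d + 1)*(d + 2)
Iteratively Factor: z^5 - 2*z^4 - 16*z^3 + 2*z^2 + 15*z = (z + 1)*(z^4 - 3*z^3 - 13*z^2 + 15*z) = (z + 1)*(z + 3)*(z^3 - 6*z^2 + 5*z) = (z - 1)*(z + 1)*(z + 3)*(z^2 - 5*z) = z*(z - 1)*(z + 1)*(z + 3)*(z - 5)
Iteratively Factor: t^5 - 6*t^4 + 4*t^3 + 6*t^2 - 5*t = (t + 1)*(t^4 - 7*t^3 + 11*t^2 - 5*t) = (t - 5)*(t + 1)*(t^3 - 2*t^2 + t) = t*(t - 5)*(t + 1)*(t^2 - 2*t + 1) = t*(t - 5)*(t - 1)*(t + 1)*(t - 1)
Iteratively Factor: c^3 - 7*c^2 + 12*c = (c - 3)*(c^2 - 4*c) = c*(c - 3)*(c - 4)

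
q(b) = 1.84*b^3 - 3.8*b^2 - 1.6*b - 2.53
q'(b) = 5.52*b^2 - 7.6*b - 1.6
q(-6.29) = -600.71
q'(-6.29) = 264.60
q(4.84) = 109.33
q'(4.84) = 90.93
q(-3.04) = -84.48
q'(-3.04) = 72.52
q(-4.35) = -218.93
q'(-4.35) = 135.91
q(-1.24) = -9.90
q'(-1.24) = 16.31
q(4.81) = 106.62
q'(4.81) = 89.56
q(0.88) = -5.63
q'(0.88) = -4.01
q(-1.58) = -16.75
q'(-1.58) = 24.19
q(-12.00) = -3710.05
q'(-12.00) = 884.48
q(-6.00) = -527.17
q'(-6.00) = 242.72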